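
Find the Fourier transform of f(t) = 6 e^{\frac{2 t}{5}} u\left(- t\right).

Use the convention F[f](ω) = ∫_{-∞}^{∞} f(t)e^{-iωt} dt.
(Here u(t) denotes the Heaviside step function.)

F(ω) = - \frac{30}{5 i \omega - 2}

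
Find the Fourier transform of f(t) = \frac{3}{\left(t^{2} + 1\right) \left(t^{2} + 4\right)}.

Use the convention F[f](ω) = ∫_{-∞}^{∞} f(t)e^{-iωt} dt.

F(ω) = \pi e^{- \left|{\omega}\right|} - \frac{\pi e^{- 2 \left|{\omega}\right|}}{2}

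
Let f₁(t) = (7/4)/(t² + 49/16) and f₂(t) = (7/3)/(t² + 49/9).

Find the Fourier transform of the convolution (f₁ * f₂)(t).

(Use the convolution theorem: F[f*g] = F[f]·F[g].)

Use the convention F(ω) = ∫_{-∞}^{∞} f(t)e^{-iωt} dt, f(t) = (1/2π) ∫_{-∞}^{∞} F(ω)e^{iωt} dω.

F[f₁*f₂](ω) = \pi^{2} e^{- \frac{49 \left|{\omega}\right|}{12}}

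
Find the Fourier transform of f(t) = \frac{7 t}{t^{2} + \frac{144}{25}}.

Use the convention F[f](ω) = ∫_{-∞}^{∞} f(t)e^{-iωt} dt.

F(ω) = - 7 i \pi e^{- \frac{12 \left|{\omega}\right|}{5}} \operatorname{sign}{\left(\omega \right)}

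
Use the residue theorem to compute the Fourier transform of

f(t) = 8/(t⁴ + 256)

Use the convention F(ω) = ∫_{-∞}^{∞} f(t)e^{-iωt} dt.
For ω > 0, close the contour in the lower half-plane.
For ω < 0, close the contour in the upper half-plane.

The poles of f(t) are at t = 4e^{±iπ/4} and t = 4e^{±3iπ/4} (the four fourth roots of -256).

Let g(z) = f(z)e^{-iωz}; for large |z| the factor e^{-iωz} decays in the lower half-plane when ω > 0 and in the upper half-plane when ω < 0.

Case ω > 0 (lower half-plane, clockwise contour ⇒ F(ω) = -2πi·ΣRes):
  Res_{z = - 2 \sqrt{2} - 2 \sqrt{2} i} g(z) = \frac{\sqrt{2} i \left(1 - i\right) e^{2 \sqrt{2} \omega \left(-1 + i\right)}}{64}
  Res_{z = 2 \sqrt{2} - 2 \sqrt{2} i} g(z) = \frac{\sqrt{2} i \left(1 + i\right) e^{- 2 \sqrt{2} \omega \left(1 + i\right)}}{64}
  F(ω) = -2πi·ΣRes = \frac{\sqrt{2} \pi \left(1 - i\right) \left(e^{4 \sqrt{2} i \omega} + i\right) e^{- 2 \sqrt{2} \omega \left(1 + i\right)}}{32} = \frac{\pi e^{- 2 \sqrt{2} \omega} \sin{\left(2 \sqrt{2} \omega + \frac{\pi}{4} \right)}}{8}

Case ω < 0 (upper half-plane, counterclockwise contour ⇒ F(ω) = +2πi·ΣRes):
  Res_{z = 2 \sqrt{2} + 2 \sqrt{2} i} g(z) = \frac{\sqrt{2} i \left(-1 + i\right) e^{2 \sqrt{2} \omega \left(1 - i\right)}}{64}
  Res_{z = - 2 \sqrt{2} + 2 \sqrt{2} i} g(z) = \frac{\sqrt{2} \left(1 - i\right) e^{2 \sqrt{2} \omega \left(1 + i\right)}}{64}
  F(ω) = 2πi·ΣRes = - \frac{\sqrt{2} i \pi \left(i \left(1 - i\right) e^{2 \sqrt{2} \omega \left(1 - i\right)} - \left(1 - i\right) e^{2 \sqrt{2} \omega \left(1 + i\right)}\right)}{32} = \frac{\pi e^{2 \sqrt{2} \omega} \cos{\left(2 \sqrt{2} \omega + \frac{\pi}{4} \right)}}{8}

Both cases combine into a single formula in |ω|:

F(ω) = \frac{\pi e^{- 2 \sqrt{2} \left|{\omega}\right|} \sin{\left(2 \sqrt{2} \left|{\omega}\right| + \frac{\pi}{4} \right)}}{8}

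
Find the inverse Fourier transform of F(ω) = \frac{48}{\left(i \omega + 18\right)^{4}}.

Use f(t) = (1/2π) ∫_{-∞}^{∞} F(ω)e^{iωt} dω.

f(t) = 8 t^{3} e^{- 18 t} u\left(t\right)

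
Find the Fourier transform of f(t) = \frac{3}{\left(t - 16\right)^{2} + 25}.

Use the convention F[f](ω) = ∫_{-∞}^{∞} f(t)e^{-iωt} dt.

F(ω) = \frac{3 \pi e^{- 16 i \omega - 5 \left|{\omega}\right|}}{5}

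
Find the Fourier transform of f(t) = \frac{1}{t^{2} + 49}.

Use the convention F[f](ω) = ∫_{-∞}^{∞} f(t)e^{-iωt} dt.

F(ω) = \frac{\pi e^{- 7 \left|{\omega}\right|}}{7}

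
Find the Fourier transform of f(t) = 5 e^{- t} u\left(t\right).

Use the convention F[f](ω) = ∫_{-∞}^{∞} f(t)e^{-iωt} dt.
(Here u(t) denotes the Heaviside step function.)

F(ω) = \frac{5}{i \omega + 1}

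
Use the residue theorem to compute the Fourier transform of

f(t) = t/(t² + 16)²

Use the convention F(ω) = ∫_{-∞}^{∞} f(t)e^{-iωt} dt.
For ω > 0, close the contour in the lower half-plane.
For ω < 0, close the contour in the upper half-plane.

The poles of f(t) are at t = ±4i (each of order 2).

Let g(z) = f(z)e^{-iωz}; for large |z| the factor e^{-iωz} decays in the lower half-plane when ω > 0 and in the upper half-plane when ω < 0.

Case ω > 0 (lower half-plane, clockwise contour ⇒ F(ω) = -2πi·ΣRes):
  Res_{z = - 4 i} g(z) = \frac{\omega e^{- 4 \omega}}{16} (pole of order 2)
  F(ω) = -2πi·ΣRes = - \frac{i \pi \omega e^{- 4 \omega}}{8}

Case ω < 0 (upper half-plane, counterclockwise contour ⇒ F(ω) = +2πi·ΣRes):
  Res_{z = 4 i} g(z) = - \frac{\omega e^{4 \omega}}{16} (pole of order 2)
  F(ω) = 2πi·ΣRes = - \frac{i \pi \omega e^{4 \omega}}{8}

Both cases combine into a single formula in |ω|:

F(ω) = - \frac{i \pi \omega e^{- 4 \left|{\omega}\right|}}{8}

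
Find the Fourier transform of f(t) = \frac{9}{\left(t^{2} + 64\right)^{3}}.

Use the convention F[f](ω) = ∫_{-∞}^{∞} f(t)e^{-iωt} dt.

F(ω) = \frac{9 \pi \left(64 \omega^{2} + 24 \left|{\omega}\right| + 3\right) e^{- 8 \left|{\omega}\right|}}{262144}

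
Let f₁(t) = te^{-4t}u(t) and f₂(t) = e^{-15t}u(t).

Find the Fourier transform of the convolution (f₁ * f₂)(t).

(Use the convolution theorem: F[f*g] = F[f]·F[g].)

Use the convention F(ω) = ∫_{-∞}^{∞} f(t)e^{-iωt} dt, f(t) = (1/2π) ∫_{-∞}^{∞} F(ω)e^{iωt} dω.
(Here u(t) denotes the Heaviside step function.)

F[f₁*f₂](ω) = \frac{1}{\left(i \omega + 4\right)^{2} \left(i \omega + 15\right)}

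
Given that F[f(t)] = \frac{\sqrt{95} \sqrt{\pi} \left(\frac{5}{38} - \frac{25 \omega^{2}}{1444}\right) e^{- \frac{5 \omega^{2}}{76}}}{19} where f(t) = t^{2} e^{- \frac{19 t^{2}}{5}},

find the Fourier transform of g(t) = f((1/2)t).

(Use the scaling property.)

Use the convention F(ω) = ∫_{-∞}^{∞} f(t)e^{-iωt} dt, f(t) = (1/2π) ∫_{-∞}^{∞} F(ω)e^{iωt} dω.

F[g](ω) = \frac{5 \sqrt{95} \sqrt{\pi} \left(19 - 10 \omega^{2}\right) e^{- \frac{5 \omega^{2}}{19}}}{6859}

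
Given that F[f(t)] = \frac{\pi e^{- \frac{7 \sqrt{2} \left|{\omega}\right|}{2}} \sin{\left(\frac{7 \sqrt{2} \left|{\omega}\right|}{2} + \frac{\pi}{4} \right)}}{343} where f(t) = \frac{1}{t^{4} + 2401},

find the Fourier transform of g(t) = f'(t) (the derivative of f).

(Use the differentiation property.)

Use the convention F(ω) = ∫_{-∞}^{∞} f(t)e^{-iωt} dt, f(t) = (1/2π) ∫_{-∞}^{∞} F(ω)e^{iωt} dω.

F[g](ω) = \frac{i \pi \omega e^{- \frac{7 \sqrt{2} \left|{\omega}\right|}{2}} \sin{\left(\frac{7 \sqrt{2} \left|{\omega}\right|}{2} + \frac{\pi}{4} \right)}}{343}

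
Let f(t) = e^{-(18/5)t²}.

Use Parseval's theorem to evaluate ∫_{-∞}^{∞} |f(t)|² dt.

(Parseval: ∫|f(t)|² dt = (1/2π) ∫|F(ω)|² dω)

∫|f(t)|² dt = \frac{\sqrt{5} \sqrt{\pi}}{6}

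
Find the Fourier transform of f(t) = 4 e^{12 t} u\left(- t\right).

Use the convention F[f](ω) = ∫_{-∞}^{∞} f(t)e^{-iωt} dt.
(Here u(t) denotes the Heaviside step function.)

F(ω) = - \frac{4}{i \omega - 12}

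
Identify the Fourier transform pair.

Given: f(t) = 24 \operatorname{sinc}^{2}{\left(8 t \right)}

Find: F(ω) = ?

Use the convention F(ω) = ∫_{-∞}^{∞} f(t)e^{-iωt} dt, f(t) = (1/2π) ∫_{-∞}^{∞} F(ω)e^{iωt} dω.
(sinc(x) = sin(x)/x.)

F(ω) = \begin{cases} \frac{3 \pi \left(16 - \left|{\omega}\right|\right)}{16} & \text{for}\: \omega > -16 \wedge \omega < 16 \\0 & \text{otherwise} \end{cases}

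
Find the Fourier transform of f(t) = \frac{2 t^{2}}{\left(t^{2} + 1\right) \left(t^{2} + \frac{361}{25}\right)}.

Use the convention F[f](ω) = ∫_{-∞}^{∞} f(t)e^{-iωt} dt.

F(ω) = - \frac{25 \pi e^{- \left|{\omega}\right|}}{168} + \frac{95 \pi e^{- \frac{19 \left|{\omega}\right|}{5}}}{168}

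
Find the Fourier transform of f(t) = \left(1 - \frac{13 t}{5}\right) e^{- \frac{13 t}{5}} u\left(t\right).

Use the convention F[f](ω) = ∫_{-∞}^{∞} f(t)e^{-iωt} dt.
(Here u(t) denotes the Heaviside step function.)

F(ω) = \frac{25 i \omega}{- 25 \omega^{2} + 130 i \omega + 169}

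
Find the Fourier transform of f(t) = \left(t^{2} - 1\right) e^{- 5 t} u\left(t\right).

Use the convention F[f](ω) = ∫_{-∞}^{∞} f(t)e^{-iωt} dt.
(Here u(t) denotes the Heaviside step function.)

F(ω) = \frac{2 i \omega - \left(i \omega + 5\right)^{3} + 10}{\left(i \omega + 5\right)^{4}}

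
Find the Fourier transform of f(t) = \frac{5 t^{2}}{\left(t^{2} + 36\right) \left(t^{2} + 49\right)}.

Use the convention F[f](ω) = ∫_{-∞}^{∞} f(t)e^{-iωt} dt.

F(ω) = \frac{5 \pi \left(7 - 6 e^{\left|{\omega}\right|}\right) e^{- 7 \left|{\omega}\right|}}{13}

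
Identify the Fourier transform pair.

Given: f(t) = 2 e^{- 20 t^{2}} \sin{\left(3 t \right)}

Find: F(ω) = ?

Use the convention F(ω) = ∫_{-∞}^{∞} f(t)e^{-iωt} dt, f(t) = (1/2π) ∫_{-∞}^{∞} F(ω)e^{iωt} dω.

F(ω) = \frac{\sqrt{5} i \sqrt{\pi} \left(1 - e^{\frac{3 \omega}{20}}\right) e^{- \frac{\omega^{2}}{80} - \frac{3 \omega}{40} - \frac{9}{80}}}{10}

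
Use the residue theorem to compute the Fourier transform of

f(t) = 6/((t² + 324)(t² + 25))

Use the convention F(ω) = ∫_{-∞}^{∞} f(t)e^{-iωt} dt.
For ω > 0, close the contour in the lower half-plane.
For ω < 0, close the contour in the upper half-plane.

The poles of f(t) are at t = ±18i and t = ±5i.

Let g(z) = f(z)e^{-iωz}; for large |z| the factor e^{-iωz} decays in the lower half-plane when ω > 0 and in the upper half-plane when ω < 0.

Case ω > 0 (lower half-plane, clockwise contour ⇒ F(ω) = -2πi·ΣRes):
  Res_{z = - 18 i} g(z) = - \frac{i e^{- 18 \omega}}{1794}
  Res_{z = - 5 i} g(z) = \frac{3 i e^{- 5 \omega}}{1495}
  F(ω) = -2πi·ΣRes = \frac{\pi \left(18 e^{13 \omega} - 5\right) e^{- 18 \omega}}{4485}

Case ω < 0 (upper half-plane, counterclockwise contour ⇒ F(ω) = +2πi·ΣRes):
  Res_{z = 18 i} g(z) = \frac{i e^{18 \omega}}{1794}
  Res_{z = 5 i} g(z) = - \frac{3 i e^{5 \omega}}{1495}
  F(ω) = 2πi·ΣRes = \frac{\pi \left(18 - 5 e^{13 \omega}\right) e^{5 \omega}}{4485}

Both cases combine into a single formula in |ω|:

F(ω) = \frac{\pi \left(18 e^{13 \left|{\omega}\right|} - 5\right) e^{- 18 \left|{\omega}\right|}}{4485}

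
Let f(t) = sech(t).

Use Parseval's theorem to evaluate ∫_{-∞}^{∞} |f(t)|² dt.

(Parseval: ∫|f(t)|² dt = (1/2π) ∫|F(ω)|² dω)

∫|f(t)|² dt = 2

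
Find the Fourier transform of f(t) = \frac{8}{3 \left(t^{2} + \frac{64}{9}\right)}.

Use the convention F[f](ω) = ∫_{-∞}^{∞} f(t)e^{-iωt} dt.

F(ω) = \pi e^{- \frac{8 \left|{\omega}\right|}{3}}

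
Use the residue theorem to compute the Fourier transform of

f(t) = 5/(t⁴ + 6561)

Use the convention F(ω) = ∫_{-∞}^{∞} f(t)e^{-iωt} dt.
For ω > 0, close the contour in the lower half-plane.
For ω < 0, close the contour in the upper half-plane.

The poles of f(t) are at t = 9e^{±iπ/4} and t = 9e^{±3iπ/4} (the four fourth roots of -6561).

Let g(z) = f(z)e^{-iωz}; for large |z| the factor e^{-iωz} decays in the lower half-plane when ω > 0 and in the upper half-plane when ω < 0.

Case ω > 0 (lower half-plane, clockwise contour ⇒ F(ω) = -2πi·ΣRes):
  Res_{z = - \frac{9 \sqrt{2}}{2} - \frac{9 \sqrt{2} i}{2}} g(z) = \frac{5 \sqrt{2} i \left(1 - i\right) e^{\frac{9 \sqrt{2} \omega \left(-1 + i\right)}{2}}}{5832}
  Res_{z = \frac{9 \sqrt{2}}{2} - \frac{9 \sqrt{2} i}{2}} g(z) = \frac{5 \sqrt{2} i \left(1 + i\right) e^{- \frac{9 \sqrt{2} \omega \left(1 + i\right)}{2}}}{5832}
  F(ω) = -2πi·ΣRes = \frac{5 \sqrt{2} \pi \left(1 - i\right) \left(e^{9 \sqrt{2} i \omega} + i\right) e^{- \frac{9 \sqrt{2} \omega \left(1 + i\right)}{2}}}{2916} = \frac{5 \pi e^{- \frac{9 \sqrt{2} \omega}{2}} \sin{\left(\frac{9 \sqrt{2} \omega}{2} + \frac{\pi}{4} \right)}}{729}

Case ω < 0 (upper half-plane, counterclockwise contour ⇒ F(ω) = +2πi·ΣRes):
  Res_{z = \frac{9 \sqrt{2}}{2} + \frac{9 \sqrt{2} i}{2}} g(z) = \frac{5 \sqrt{2} i \left(-1 + i\right) e^{\frac{9 \sqrt{2} \omega \left(1 - i\right)}{2}}}{5832}
  Res_{z = - \frac{9 \sqrt{2}}{2} + \frac{9 \sqrt{2} i}{2}} g(z) = \frac{5 \sqrt{2} \left(1 - i\right) e^{\frac{9 \sqrt{2} \omega \left(1 + i\right)}{2}}}{5832}
  F(ω) = 2πi·ΣRes = - \frac{5 \sqrt{2} i \pi \left(i \left(1 - i\right) e^{\frac{9 \sqrt{2} \omega \left(1 - i\right)}{2}} - \left(1 - i\right) e^{\frac{9 \sqrt{2} \omega \left(1 + i\right)}{2}}\right)}{2916} = \frac{5 \pi e^{\frac{9 \sqrt{2} \omega}{2}} \cos{\left(\frac{9 \sqrt{2} \omega}{2} + \frac{\pi}{4} \right)}}{729}

Both cases combine into a single formula in |ω|:

F(ω) = \frac{5 \pi e^{- \frac{9 \sqrt{2} \left|{\omega}\right|}{2}} \sin{\left(\frac{9 \sqrt{2} \left|{\omega}\right|}{2} + \frac{\pi}{4} \right)}}{729}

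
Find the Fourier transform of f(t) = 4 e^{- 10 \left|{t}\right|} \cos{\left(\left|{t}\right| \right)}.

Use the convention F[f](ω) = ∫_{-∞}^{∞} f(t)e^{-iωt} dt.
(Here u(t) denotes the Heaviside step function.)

F(ω) = \frac{80 \left(\omega^{2} + 101\right)}{\omega^{4} + 198 \omega^{2} + 10201}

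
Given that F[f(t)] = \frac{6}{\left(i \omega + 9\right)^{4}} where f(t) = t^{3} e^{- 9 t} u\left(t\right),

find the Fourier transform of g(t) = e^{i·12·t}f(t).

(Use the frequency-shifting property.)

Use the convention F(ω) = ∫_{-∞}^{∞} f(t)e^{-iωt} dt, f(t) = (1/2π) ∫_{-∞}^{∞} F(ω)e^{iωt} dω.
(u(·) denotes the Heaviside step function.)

F[g](ω) = \frac{6}{\left(i \left(\omega - 12\right) + 9\right)^{4}}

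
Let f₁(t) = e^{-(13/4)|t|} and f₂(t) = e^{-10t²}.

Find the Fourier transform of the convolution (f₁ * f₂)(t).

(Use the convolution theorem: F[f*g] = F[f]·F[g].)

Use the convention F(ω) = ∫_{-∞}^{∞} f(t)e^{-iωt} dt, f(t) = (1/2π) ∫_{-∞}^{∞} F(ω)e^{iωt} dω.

F[f₁*f₂](ω) = \frac{52 \sqrt{10} \sqrt{\pi} e^{- \frac{\omega^{2}}{40}}}{5 \left(16 \omega^{2} + 169\right)}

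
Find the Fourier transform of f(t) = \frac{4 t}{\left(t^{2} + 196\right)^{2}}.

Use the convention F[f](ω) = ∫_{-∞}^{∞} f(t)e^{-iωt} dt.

F(ω) = - \frac{i \pi \omega e^{- 14 \left|{\omega}\right|}}{7}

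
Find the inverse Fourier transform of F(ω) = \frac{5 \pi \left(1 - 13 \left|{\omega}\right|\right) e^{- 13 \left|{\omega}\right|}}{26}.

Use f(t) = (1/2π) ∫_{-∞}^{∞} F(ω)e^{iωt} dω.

f(t) = \frac{5 t^{2}}{\left(t^{2} + 169\right)^{2}}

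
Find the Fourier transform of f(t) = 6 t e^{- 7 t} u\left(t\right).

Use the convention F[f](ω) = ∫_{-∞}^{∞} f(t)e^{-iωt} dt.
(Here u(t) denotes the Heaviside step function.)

F(ω) = \frac{6}{\left(i \omega + 7\right)^{2}}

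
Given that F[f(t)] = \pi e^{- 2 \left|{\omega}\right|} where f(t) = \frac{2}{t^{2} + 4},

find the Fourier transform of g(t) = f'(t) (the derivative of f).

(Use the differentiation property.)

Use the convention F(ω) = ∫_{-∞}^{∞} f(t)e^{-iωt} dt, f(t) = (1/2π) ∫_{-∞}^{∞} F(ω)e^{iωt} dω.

F[g](ω) = i \pi \omega e^{- 2 \left|{\omega}\right|}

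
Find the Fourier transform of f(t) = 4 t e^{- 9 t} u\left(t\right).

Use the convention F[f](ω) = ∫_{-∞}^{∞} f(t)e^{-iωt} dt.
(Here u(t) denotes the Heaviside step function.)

F(ω) = \frac{4}{\left(i \omega + 9\right)^{2}}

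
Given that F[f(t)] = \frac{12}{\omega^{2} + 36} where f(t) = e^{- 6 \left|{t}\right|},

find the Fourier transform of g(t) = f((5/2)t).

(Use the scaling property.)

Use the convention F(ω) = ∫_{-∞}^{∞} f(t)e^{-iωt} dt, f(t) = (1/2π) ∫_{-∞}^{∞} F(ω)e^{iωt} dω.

F[g](ω) = \frac{30}{\omega^{2} + 225}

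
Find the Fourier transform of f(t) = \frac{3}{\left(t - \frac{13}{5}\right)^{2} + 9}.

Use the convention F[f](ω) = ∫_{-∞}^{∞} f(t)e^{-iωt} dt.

F(ω) = \pi e^{- \frac{13 i \omega}{5} - 3 \left|{\omega}\right|}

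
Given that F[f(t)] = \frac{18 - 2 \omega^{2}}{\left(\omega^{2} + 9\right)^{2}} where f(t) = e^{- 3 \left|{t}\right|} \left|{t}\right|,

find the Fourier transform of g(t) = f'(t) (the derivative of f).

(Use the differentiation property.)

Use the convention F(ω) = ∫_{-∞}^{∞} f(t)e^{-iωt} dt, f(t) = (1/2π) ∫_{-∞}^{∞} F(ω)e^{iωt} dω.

F[g](ω) = - \frac{2 i \omega \left(\omega^{2} - 9\right)}{\left(\omega^{2} + 9\right)^{2}}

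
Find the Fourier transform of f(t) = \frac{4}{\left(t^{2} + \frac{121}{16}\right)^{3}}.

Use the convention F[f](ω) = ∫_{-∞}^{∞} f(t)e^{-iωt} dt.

F(ω) = \frac{32 \pi \left(121 \omega^{2} + 132 \left|{\omega}\right| + 48\right) e^{- \frac{11 \left|{\omega}\right|}{4}}}{161051}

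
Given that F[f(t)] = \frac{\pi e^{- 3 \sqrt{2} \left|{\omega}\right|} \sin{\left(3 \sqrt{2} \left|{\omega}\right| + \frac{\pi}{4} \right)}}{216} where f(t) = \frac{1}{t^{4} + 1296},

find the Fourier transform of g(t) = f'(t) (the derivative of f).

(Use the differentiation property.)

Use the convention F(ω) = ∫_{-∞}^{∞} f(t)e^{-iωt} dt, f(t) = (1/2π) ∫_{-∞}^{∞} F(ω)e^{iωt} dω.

F[g](ω) = \frac{i \pi \omega e^{- 3 \sqrt{2} \left|{\omega}\right|} \sin{\left(3 \sqrt{2} \left|{\omega}\right| + \frac{\pi}{4} \right)}}{216}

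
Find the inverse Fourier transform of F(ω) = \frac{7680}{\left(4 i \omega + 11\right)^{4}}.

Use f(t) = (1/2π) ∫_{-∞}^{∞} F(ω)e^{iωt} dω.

f(t) = 5 t^{3} e^{- \frac{11 t}{4}} u\left(t\right)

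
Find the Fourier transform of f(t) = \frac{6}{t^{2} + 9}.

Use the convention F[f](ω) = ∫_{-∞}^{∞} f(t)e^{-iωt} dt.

F(ω) = 2 \pi e^{- 3 \left|{\omega}\right|}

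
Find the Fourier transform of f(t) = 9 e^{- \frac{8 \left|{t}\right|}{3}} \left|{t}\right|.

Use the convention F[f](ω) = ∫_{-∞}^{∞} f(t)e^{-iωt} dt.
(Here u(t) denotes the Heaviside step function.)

F(ω) = \frac{162 \left(64 - 9 \omega^{2}\right)}{\left(9 \omega^{2} + 64\right)^{2}}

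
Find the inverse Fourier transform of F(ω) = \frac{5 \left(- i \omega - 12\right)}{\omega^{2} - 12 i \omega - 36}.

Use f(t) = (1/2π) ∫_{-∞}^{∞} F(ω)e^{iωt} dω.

f(t) = 5 \left(6 t + 1\right) e^{- 6 t} u\left(t\right)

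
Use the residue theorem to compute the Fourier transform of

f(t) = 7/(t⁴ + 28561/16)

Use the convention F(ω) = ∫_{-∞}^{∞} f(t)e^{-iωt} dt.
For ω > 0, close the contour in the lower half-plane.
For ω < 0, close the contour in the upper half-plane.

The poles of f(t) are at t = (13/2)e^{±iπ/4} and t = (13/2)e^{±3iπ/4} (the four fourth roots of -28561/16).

Let g(z) = f(z)e^{-iωz}; for large |z| the factor e^{-iωz} decays in the lower half-plane when ω > 0 and in the upper half-plane when ω < 0.

Case ω > 0 (lower half-plane, clockwise contour ⇒ F(ω) = -2πi·ΣRes):
  Res_{z = - \frac{13 \sqrt{2}}{4} - \frac{13 \sqrt{2} i}{4}} g(z) = \frac{7 \sqrt{2} \left(1 + i\right) e^{\frac{13 \sqrt{2} \omega \left(-1 + i\right)}{4}}}{2197}
  Res_{z = \frac{13 \sqrt{2}}{4} - \frac{13 \sqrt{2} i}{4}} g(z) = \frac{7 \sqrt{2} \left(-1 + i\right) e^{- \frac{13 \sqrt{2} \omega \left(1 + i\right)}{4}}}{2197}
  F(ω) = -2πi·ΣRes = \frac{14 \sqrt{2} \pi \left(\left(1 - i\right) e^{\frac{13 \sqrt{2} i \omega}{2}} + 1 + i\right) e^{- \frac{13 \sqrt{2} \omega \left(1 + i\right)}{4}}}{2197} = \frac{56 \pi e^{- \frac{13 \sqrt{2} \omega}{4}} \sin{\left(\frac{13 \sqrt{2} \omega}{4} + \frac{\pi}{4} \right)}}{2197}

Case ω < 0 (upper half-plane, counterclockwise contour ⇒ F(ω) = +2πi·ΣRes):
  Res_{z = \frac{13 \sqrt{2}}{4} + \frac{13 \sqrt{2} i}{4}} g(z) = - \frac{7 \sqrt{2} \left(1 + i\right) e^{\frac{13 \sqrt{2} \omega \left(1 - i\right)}{4}}}{2197}
  Res_{z = - \frac{13 \sqrt{2}}{4} + \frac{13 \sqrt{2} i}{4}} g(z) = \frac{7 \sqrt{2} \left(1 - i\right) e^{\frac{13 \sqrt{2} \omega \left(1 + i\right)}{4}}}{2197}
  F(ω) = 2πi·ΣRes = - \frac{14 \sqrt{2} i \pi \left(\left(1 + i\right) e^{\frac{13 \sqrt{2} \omega \left(1 - i\right)}{4}} - \left(1 - i\right) e^{\frac{13 \sqrt{2} \omega \left(1 + i\right)}{4}}\right)}{2197} = \frac{56 \pi e^{\frac{13 \sqrt{2} \omega}{4}} \cos{\left(\frac{13 \sqrt{2} \omega}{4} + \frac{\pi}{4} \right)}}{2197}

Both cases combine into a single formula in |ω|:

F(ω) = \frac{56 \pi e^{- \frac{13 \sqrt{2} \left|{\omega}\right|}{4}} \sin{\left(\frac{13 \sqrt{2} \left|{\omega}\right|}{4} + \frac{\pi}{4} \right)}}{2197}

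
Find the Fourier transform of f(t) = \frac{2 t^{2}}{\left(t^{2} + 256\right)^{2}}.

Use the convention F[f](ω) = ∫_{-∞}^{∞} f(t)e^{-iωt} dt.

F(ω) = \frac{\pi \left(1 - 16 \left|{\omega}\right|\right) e^{- 16 \left|{\omega}\right|}}{16}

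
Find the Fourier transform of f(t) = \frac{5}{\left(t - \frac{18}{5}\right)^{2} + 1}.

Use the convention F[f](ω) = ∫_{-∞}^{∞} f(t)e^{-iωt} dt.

F(ω) = 5 \pi e^{- \frac{18 i \omega}{5} - \left|{\omega}\right|}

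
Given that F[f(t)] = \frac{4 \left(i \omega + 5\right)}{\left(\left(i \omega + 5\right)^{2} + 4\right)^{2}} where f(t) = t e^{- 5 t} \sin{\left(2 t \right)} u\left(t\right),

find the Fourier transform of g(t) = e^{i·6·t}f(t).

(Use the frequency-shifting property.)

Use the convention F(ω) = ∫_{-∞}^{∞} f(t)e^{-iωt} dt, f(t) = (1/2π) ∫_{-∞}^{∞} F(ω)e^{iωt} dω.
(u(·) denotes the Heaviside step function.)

F[g](ω) = \frac{4 \left(i \left(\omega - 6\right) + 5\right)}{\left(\left(i \left(\omega - 6\right) + 5\right)^{2} + 4\right)^{2}}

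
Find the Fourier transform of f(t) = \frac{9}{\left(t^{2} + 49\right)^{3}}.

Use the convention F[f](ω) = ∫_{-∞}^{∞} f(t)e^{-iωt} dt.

F(ω) = \frac{9 \pi \left(49 \omega^{2} + 21 \left|{\omega}\right| + 3\right) e^{- 7 \left|{\omega}\right|}}{134456}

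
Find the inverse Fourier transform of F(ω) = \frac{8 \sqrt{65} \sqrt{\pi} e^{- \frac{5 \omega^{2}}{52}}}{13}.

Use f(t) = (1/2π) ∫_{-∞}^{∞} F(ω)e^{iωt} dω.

f(t) = 8 e^{- \frac{13 t^{2}}{5}}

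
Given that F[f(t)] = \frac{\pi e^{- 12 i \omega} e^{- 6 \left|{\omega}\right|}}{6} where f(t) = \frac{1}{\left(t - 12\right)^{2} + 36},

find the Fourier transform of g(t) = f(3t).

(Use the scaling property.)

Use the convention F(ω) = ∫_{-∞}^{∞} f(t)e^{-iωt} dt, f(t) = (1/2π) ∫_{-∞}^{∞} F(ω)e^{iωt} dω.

F[g](ω) = \frac{\pi e^{- 4 i \omega - 2 \left|{\omega}\right|}}{18}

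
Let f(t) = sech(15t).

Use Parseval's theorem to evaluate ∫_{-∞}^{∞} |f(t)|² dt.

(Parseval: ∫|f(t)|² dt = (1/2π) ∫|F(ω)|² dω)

∫|f(t)|² dt = \frac{2}{15}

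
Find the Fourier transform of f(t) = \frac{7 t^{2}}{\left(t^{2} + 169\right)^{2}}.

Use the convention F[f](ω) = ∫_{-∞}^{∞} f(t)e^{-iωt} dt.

F(ω) = \frac{7 \pi \left(1 - 13 \left|{\omega}\right|\right) e^{- 13 \left|{\omega}\right|}}{26}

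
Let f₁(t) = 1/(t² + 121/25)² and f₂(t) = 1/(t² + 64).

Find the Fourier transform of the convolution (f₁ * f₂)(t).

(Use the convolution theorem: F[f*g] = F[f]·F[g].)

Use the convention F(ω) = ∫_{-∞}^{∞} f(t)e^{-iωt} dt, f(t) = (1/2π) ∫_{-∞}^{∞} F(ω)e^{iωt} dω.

F[f₁*f₂](ω) = \frac{25 \pi^{2} \left(11 \left|{\omega}\right| + 5\right) e^{- \frac{51 \left|{\omega}\right|}{5}}}{21296}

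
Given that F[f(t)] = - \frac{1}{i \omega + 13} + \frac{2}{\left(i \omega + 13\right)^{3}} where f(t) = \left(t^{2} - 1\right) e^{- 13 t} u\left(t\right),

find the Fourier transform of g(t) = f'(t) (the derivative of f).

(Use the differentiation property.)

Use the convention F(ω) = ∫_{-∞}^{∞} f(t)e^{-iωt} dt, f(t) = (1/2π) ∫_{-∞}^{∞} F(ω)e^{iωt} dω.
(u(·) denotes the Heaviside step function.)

F[g](ω) = \frac{i \omega \left(2 i \omega - \left(i \omega + 13\right)^{3} + 26\right)}{\left(i \omega + 13\right)^{4}}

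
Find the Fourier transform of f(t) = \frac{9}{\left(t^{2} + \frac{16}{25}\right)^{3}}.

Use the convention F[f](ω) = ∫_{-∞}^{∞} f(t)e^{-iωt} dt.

F(ω) = \frac{1125 \pi \left(16 \omega^{2} + 60 \left|{\omega}\right| + 75\right) e^{- \frac{4 \left|{\omega}\right|}{5}}}{8192}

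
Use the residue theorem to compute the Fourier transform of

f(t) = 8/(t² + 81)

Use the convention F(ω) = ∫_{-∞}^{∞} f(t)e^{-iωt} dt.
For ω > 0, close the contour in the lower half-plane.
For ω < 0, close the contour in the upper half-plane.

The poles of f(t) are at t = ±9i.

Let g(z) = f(z)e^{-iωz}; for large |z| the factor e^{-iωz} decays in the lower half-plane when ω > 0 and in the upper half-plane when ω < 0.

Case ω > 0 (lower half-plane, clockwise contour ⇒ F(ω) = -2πi·ΣRes):
  Res_{z = - 9 i} g(z) = \frac{4 i e^{- 9 \omega}}{9}
  F(ω) = -2πi·ΣRes = \frac{8 \pi e^{- 9 \omega}}{9}

Case ω < 0 (upper half-plane, counterclockwise contour ⇒ F(ω) = +2πi·ΣRes):
  Res_{z = 9 i} g(z) = - \frac{4 i e^{9 \omega}}{9}
  F(ω) = 2πi·ΣRes = \frac{8 \pi e^{9 \omega}}{9}

Both cases combine into a single formula in |ω|:

F(ω) = \frac{8 \pi e^{- 9 \left|{\omega}\right|}}{9}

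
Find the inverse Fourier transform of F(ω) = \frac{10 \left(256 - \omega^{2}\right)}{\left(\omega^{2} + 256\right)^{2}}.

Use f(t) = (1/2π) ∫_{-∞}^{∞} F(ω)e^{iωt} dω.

f(t) = 5 e^{- 16 \left|{t}\right|} \left|{t}\right|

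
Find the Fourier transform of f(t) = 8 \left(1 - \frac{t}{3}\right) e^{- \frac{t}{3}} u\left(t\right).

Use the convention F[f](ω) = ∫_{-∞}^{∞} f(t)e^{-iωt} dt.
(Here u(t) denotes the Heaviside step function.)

F(ω) = \frac{72 i \omega}{- 9 \omega^{2} + 6 i \omega + 1}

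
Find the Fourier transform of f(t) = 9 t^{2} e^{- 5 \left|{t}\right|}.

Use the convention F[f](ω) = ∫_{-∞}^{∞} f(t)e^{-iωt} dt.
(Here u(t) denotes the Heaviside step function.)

F(ω) = \frac{180 \left(25 - 3 \omega^{2}\right)}{\left(\omega^{2} + 25\right)^{3}}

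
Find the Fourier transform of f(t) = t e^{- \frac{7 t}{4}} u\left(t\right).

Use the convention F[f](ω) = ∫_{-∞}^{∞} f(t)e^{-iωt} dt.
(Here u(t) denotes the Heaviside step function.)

F(ω) = \frac{16}{\left(4 i \omega + 7\right)^{2}}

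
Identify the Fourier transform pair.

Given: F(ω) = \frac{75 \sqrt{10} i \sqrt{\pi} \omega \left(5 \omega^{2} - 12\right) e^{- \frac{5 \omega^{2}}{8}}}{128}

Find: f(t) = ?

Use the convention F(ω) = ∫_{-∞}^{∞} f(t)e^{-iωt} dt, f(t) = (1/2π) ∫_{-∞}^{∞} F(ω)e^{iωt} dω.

f(t) = 3 t^{3} e^{- \frac{2 t^{2}}{5}}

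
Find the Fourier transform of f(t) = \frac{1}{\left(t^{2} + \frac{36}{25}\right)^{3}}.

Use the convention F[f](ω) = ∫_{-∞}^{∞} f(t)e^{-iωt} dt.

F(ω) = \frac{125 \pi \left(12 \omega^{2} + 30 \left|{\omega}\right| + 25\right) e^{- \frac{6 \left|{\omega}\right|}{5}}}{20736}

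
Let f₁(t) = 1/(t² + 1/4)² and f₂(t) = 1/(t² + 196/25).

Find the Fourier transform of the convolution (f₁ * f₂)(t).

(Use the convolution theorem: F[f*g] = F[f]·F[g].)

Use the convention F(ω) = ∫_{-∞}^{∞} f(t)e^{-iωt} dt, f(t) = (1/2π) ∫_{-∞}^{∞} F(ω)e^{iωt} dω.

F[f₁*f₂](ω) = \frac{5 \pi^{2} \left(\left|{\omega}\right| + 2\right) e^{- \frac{33 \left|{\omega}\right|}{10}}}{7}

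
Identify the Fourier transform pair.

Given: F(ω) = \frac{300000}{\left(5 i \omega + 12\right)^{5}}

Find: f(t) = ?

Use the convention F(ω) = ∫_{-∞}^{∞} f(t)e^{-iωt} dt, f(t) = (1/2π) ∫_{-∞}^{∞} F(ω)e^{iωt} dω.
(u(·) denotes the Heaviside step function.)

f(t) = 4 t^{4} e^{- \frac{12 t}{5}} u\left(t\right)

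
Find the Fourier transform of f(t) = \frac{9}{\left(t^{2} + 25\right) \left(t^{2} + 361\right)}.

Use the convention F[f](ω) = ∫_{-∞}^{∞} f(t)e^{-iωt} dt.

F(ω) = \frac{3 \pi \left(19 e^{14 \left|{\omega}\right|} - 5\right) e^{- 19 \left|{\omega}\right|}}{10640}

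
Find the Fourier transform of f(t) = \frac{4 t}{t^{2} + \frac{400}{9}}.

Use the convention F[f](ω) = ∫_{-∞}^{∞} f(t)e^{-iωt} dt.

F(ω) = - 4 i \pi e^{- \frac{20 \left|{\omega}\right|}{3}} \operatorname{sign}{\left(\omega \right)}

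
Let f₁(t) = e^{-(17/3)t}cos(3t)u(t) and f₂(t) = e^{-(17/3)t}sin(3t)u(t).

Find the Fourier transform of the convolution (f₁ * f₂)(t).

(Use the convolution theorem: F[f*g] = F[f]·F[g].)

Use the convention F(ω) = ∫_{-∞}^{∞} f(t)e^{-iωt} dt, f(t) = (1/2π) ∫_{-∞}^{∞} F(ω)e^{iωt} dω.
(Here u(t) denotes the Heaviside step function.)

F[f₁*f₂](ω) = \frac{81 \left(3 i \omega + 17\right)}{\left(\left(3 i \omega + 17\right)^{2} + 81\right)^{2}}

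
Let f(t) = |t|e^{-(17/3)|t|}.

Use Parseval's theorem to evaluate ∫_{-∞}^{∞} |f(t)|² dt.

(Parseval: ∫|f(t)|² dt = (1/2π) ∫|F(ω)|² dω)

∫|f(t)|² dt = \frac{27}{9826}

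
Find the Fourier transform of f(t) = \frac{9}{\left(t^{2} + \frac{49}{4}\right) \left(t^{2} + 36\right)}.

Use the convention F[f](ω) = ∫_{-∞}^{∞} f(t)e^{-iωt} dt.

F(ω) = - \frac{6 \pi e^{- 6 \left|{\omega}\right|}}{95} + \frac{72 \pi e^{- \frac{7 \left|{\omega}\right|}{2}}}{665}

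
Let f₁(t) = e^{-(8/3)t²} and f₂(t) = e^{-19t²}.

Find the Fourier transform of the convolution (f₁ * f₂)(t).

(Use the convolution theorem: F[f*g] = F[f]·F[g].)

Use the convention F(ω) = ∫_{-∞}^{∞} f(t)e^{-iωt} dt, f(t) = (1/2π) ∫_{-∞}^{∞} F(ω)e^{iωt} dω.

F[f₁*f₂](ω) = \frac{\sqrt{114} \pi e^{- \frac{65 \omega^{2}}{608}}}{76}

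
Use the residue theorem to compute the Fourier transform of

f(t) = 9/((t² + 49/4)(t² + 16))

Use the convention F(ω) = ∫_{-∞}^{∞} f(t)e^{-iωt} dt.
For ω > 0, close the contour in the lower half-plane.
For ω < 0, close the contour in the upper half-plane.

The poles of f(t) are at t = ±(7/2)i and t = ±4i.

Let g(z) = f(z)e^{-iωz}; for large |z| the factor e^{-iωz} decays in the lower half-plane when ω > 0 and in the upper half-plane when ω < 0.

Case ω > 0 (lower half-plane, clockwise contour ⇒ F(ω) = -2πi·ΣRes):
  Res_{z = - \frac{7 i}{2}} g(z) = \frac{12 i e^{- \frac{7 \omega}{2}}}{35}
  Res_{z = - 4 i} g(z) = - \frac{3 i e^{- 4 \omega}}{10}
  F(ω) = -2πi·ΣRes = - \frac{3 \pi e^{- 4 \omega}}{5} + \frac{24 \pi e^{- \frac{7 \omega}{2}}}{35}

Case ω < 0 (upper half-plane, counterclockwise contour ⇒ F(ω) = +2πi·ΣRes):
  Res_{z = \frac{7 i}{2}} g(z) = - \frac{12 i e^{\frac{7 \omega}{2}}}{35}
  Res_{z = 4 i} g(z) = \frac{3 i e^{4 \omega}}{10}
  F(ω) = 2πi·ΣRes = \frac{3 \pi \left(8 e^{\frac{7 \omega}{2}} - 7 e^{4 \omega}\right)}{35}

Both cases combine into a single formula in |ω|:

F(ω) = - \frac{3 \pi e^{- 4 \left|{\omega}\right|}}{5} + \frac{24 \pi e^{- \frac{7 \left|{\omega}\right|}{2}}}{35}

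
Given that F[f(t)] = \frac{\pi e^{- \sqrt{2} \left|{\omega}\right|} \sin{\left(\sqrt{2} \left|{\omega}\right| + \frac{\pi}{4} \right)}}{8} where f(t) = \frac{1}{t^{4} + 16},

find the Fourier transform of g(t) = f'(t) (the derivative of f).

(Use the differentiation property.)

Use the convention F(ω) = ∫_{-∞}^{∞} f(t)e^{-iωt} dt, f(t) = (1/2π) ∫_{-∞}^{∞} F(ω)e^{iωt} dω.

F[g](ω) = \frac{i \pi \omega e^{- \sqrt{2} \left|{\omega}\right|} \sin{\left(\sqrt{2} \left|{\omega}\right| + \frac{\pi}{4} \right)}}{8}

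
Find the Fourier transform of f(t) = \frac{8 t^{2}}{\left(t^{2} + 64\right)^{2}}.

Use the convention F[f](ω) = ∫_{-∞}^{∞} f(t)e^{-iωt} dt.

F(ω) = \frac{\pi \left(1 - 8 \left|{\omega}\right|\right) e^{- 8 \left|{\omega}\right|}}{2}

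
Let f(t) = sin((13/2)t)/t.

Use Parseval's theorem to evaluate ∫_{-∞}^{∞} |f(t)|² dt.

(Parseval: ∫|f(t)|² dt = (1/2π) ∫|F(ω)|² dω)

∫|f(t)|² dt = \frac{13 \pi}{2}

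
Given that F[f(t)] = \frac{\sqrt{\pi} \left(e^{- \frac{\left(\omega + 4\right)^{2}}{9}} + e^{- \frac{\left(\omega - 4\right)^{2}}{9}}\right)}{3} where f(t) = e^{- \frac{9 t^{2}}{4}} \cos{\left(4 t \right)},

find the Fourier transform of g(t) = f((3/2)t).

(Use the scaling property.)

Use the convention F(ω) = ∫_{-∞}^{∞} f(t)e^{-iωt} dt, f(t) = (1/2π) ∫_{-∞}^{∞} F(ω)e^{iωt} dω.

F[g](ω) = \frac{2 \sqrt{\pi} \left(e^{\frac{32 \omega}{27}} + 1\right) e^{- \frac{4 \omega^{2}}{81} - \frac{16 \omega}{27} - \frac{16}{9}}}{9}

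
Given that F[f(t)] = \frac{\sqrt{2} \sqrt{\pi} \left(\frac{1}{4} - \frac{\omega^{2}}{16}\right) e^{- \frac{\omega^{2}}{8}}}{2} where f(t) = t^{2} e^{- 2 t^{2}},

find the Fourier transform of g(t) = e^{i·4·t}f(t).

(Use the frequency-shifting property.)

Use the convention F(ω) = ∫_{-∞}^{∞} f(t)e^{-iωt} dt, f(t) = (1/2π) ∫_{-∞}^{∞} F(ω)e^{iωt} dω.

F[g](ω) = \frac{\sqrt{2} \sqrt{\pi} \left(4 - \left(\omega - 4\right)^{2}\right) e^{- \frac{\left(\omega - 4\right)^{2}}{8}}}{32}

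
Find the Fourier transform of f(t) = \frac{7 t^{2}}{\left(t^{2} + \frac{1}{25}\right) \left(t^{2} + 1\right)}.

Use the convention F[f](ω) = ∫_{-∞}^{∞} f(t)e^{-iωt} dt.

F(ω) = \frac{175 \pi e^{- \left|{\omega}\right|}}{24} - \frac{35 \pi e^{- \frac{\left|{\omega}\right|}{5}}}{24}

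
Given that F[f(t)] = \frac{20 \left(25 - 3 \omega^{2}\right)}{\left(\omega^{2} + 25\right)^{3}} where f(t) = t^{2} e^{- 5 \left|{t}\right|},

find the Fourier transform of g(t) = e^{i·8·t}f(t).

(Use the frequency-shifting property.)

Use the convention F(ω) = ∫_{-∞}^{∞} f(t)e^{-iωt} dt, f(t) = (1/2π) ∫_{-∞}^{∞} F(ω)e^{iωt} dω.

F[g](ω) = \frac{20 \left(25 - 3 \left(\omega - 8\right)^{2}\right)}{\left(\left(\omega - 8\right)^{2} + 25\right)^{3}}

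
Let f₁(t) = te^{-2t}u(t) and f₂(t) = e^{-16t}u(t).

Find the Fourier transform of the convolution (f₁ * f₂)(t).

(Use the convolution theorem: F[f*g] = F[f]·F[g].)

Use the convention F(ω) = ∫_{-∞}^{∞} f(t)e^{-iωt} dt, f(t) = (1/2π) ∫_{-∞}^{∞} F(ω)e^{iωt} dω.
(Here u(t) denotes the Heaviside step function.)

F[f₁*f₂](ω) = \frac{1}{\left(i \omega + 2\right)^{2} \left(i \omega + 16\right)}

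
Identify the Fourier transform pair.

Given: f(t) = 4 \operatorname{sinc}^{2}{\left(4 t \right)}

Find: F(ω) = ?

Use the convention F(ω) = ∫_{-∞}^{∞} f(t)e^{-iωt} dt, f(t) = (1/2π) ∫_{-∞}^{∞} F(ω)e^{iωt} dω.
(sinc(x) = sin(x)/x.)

F(ω) = \begin{cases} \frac{\pi \left(8 - \left|{\omega}\right|\right)}{8} & \text{for}\: \omega > -8 \wedge \omega < 8 \\0 & \text{otherwise} \end{cases}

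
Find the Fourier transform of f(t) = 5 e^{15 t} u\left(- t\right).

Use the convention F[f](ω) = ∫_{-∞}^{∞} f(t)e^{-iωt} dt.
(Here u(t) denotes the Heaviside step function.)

F(ω) = - \frac{5}{i \omega - 15}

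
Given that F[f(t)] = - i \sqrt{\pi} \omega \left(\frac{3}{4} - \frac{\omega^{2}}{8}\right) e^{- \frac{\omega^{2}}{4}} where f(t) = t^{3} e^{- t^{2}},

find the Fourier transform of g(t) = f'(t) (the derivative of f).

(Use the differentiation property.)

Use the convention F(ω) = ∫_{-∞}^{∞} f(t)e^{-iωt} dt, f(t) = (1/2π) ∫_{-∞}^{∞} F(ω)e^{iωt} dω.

F[g](ω) = \frac{\sqrt{\pi} \omega^{2} \left(6 - \omega^{2}\right) e^{- \frac{\omega^{2}}{4}}}{8}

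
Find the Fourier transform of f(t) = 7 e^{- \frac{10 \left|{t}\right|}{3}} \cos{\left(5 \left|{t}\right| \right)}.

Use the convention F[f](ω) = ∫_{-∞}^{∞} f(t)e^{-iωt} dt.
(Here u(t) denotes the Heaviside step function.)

F(ω) = \frac{420 \left(9 \omega^{2} + 325\right)}{81 \omega^{4} - 2250 \omega^{2} + 105625}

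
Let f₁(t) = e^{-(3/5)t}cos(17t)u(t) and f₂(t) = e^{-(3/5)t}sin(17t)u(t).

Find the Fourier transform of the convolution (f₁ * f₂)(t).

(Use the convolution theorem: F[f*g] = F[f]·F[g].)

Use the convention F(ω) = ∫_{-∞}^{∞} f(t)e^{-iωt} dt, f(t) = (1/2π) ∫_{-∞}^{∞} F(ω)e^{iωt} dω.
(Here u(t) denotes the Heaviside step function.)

F[f₁*f₂](ω) = \frac{2125 \left(5 i \omega + 3\right)}{\left(\left(5 i \omega + 3\right)^{2} + 7225\right)^{2}}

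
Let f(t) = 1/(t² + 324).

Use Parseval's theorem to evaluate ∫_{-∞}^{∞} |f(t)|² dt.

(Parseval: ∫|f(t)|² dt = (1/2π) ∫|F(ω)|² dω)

∫|f(t)|² dt = \frac{\pi}{11664}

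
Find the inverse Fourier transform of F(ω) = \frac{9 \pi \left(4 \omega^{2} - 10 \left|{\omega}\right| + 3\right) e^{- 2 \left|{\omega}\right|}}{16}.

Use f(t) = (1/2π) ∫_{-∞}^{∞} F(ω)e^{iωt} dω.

f(t) = \frac{9 t^{4}}{\left(t^{2} + 4\right)^{3}}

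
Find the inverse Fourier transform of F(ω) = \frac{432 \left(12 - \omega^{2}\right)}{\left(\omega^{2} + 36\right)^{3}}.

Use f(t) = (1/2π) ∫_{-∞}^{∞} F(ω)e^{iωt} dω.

f(t) = 6 t^{2} e^{- 6 \left|{t}\right|}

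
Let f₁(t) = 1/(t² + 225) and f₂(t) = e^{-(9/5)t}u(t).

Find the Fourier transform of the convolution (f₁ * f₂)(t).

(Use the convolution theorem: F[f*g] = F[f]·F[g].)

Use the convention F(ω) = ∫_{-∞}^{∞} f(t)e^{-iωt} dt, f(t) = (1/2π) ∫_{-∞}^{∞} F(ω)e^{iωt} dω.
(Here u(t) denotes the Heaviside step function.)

F[f₁*f₂](ω) = \frac{\pi e^{- 15 \left|{\omega}\right|}}{3 \left(5 i \omega + 9\right)}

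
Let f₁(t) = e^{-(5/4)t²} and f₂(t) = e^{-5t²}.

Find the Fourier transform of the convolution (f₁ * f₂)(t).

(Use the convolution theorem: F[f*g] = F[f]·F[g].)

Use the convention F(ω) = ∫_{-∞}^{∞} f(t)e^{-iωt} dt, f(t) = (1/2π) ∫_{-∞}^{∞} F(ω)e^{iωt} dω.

F[f₁*f₂](ω) = \frac{2 \pi e^{- \frac{\omega^{2}}{4}}}{5}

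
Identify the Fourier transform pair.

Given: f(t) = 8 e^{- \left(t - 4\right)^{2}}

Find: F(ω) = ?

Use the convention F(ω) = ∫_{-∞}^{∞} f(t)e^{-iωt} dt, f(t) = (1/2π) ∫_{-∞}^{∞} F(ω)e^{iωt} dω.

F(ω) = 8 \sqrt{\pi} e^{- \frac{\omega \left(\omega + 16 i\right)}{4}}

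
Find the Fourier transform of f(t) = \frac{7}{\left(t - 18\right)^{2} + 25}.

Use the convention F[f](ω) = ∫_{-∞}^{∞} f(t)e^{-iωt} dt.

F(ω) = \frac{7 \pi e^{- 18 i \omega - 5 \left|{\omega}\right|}}{5}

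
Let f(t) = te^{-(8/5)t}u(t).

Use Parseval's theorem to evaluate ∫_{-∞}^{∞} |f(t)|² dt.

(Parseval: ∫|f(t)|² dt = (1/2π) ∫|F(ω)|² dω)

∫|f(t)|² dt = \frac{125}{2048}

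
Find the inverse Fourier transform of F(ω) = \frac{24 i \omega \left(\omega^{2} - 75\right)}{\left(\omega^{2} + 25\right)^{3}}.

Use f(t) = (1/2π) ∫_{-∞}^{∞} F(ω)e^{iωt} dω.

f(t) = 6 t e^{- 5 \left|{t}\right|} \left|{t}\right|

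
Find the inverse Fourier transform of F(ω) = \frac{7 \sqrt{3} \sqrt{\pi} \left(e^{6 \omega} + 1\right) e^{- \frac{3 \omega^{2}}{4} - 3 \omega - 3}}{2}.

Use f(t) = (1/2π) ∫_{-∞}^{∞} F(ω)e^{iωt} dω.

f(t) = 7 e^{- \frac{t^{2}}{3}} \cos{\left(2 t \right)}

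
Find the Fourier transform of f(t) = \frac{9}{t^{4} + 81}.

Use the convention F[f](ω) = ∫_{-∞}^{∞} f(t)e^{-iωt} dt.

F(ω) = \frac{\pi e^{- \frac{3 \sqrt{2} \left|{\omega}\right|}{2}} \sin{\left(\frac{3 \sqrt{2} \left|{\omega}\right|}{2} + \frac{\pi}{4} \right)}}{3}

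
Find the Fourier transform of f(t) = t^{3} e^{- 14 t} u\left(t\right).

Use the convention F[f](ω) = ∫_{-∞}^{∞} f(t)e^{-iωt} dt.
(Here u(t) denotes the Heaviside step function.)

F(ω) = \frac{6}{\left(i \omega + 14\right)^{4}}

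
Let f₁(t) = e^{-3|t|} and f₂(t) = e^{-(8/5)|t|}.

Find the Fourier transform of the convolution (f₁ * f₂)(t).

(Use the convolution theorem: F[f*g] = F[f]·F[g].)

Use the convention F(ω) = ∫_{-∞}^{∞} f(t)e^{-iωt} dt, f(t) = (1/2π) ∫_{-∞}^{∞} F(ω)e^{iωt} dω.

F[f₁*f₂](ω) = \frac{480}{\left(\omega^{2} + 9\right) \left(25 \omega^{2} + 64\right)}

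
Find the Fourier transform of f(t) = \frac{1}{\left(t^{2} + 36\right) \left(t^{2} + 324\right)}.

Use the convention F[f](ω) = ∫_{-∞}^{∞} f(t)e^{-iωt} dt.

F(ω) = \frac{\pi \left(3 e^{12 \left|{\omega}\right|} - 1\right) e^{- 18 \left|{\omega}\right|}}{5184}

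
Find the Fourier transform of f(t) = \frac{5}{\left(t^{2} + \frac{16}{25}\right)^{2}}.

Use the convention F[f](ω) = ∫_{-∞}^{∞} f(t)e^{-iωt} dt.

F(ω) = \frac{125 \pi \left(4 \left|{\omega}\right| + 5\right) e^{- \frac{4 \left|{\omega}\right|}{5}}}{128}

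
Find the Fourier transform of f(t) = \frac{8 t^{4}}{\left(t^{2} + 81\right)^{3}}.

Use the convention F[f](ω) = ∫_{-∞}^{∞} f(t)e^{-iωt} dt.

F(ω) = \frac{\pi \left(27 \omega^{2} - 15 \left|{\omega}\right| + 1\right) e^{- 9 \left|{\omega}\right|}}{3}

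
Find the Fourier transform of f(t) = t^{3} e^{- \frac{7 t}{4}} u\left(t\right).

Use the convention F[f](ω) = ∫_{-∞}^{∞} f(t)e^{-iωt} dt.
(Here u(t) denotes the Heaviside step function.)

F(ω) = \frac{1536}{\left(4 i \omega + 7\right)^{4}}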